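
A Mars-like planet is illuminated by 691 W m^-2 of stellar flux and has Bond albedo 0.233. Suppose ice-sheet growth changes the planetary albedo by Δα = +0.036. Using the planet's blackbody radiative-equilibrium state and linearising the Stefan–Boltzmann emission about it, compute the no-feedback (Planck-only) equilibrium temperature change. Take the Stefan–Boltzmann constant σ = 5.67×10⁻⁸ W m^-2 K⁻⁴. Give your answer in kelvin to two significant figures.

-2.6 K

The baseline emission temperature is T_e = 219.9 K.
TOA radiative forcing: ΔF = −S·Δα/4 = −691.0·(+0.036)/4 = -6.219 W m^-2.
Planck response: λ_P = 4σT_e³ = 4·5.67×10⁻⁸·(219.9)³ = 2.411 W m^-2/K.
ΔT₀ = ΔF/λ_P = -6.219/2.411 = -2.58 K.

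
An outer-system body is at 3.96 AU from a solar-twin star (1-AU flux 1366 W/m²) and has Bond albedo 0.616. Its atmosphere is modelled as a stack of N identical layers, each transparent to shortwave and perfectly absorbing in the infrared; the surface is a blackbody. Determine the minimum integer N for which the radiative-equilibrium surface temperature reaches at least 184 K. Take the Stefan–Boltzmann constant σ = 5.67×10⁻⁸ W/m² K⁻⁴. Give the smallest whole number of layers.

Irradiance scales as 1/d², so S = 1366 W/m² × (1/3.96)² = 87.11 W/m².
Top-of-atmosphere balance: σT_e⁴ = S(1−α)/4 = 8.362 W/m² → T_e = 110.2 K.
Need (N+1)T_e⁴ ≥ T_s⁴, i.e. N+1 ≥ (184/110.2)⁴ = 7.772.
Rounding up, N = 7.

7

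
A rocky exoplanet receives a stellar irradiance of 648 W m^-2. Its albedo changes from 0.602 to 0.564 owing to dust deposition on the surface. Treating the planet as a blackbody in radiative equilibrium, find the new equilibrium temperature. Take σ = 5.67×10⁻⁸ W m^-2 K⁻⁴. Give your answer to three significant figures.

188 K

New equilibrium: T₂ = [(1−0.564)·648.0/(4σ)]^(1/4) = 187.9 K.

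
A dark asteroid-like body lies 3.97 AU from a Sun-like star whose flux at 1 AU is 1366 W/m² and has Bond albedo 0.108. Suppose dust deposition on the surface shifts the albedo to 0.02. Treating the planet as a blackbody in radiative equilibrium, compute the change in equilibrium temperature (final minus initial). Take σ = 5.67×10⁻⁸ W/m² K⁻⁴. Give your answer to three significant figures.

3.23 K

Flux at the orbit: S = 1366/(3.97)² = 86.67 W/m².
Before: T₁ = [86.67·0.892/(4σ)]^(1/4) = 135.9 K.
Final:   T₂ = [S(1−0.02)/(4σ)]^(1/4) = 139.1 K.
Change: 139.1 − 135.9 = 3.234 K.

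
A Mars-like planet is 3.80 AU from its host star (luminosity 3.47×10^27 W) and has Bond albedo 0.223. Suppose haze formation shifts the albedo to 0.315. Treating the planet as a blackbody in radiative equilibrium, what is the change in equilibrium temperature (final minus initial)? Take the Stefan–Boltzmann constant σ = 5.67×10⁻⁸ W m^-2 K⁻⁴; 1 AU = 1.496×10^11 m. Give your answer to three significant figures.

Orbital distance: d = 3.80 AU = 5.685×10^11 m.
Spreading L over a sphere of radius d: S = 3.47×10^27/(4π·5.68×10^11²) = 854.5 W m^-2.
Initial: T₁ = [S(1−0.223)/(4σ)]^(1/4) = 232.6 K.
With α = 0.315, T₂ = 225.4 K.
ΔT = T₂ − T₁ = -7.214 K.

-7.21 kelvin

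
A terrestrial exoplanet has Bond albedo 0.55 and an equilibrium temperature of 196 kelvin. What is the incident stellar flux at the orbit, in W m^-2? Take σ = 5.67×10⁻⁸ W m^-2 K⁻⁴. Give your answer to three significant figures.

744 W m^-2

Invert the energy balance for S: S = 4σT⁴/(1−α).
σT⁴ = 5.67×10⁻⁸·(196)⁴ = 83.68 W m^-2.
S = 4·83.68/0.45 = 743.8 W m^-2.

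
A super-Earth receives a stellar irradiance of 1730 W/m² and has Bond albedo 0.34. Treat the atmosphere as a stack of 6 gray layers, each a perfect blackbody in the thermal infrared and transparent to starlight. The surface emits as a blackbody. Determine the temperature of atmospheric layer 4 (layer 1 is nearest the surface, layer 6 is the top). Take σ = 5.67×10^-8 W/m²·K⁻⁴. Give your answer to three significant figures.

351 kelvin

The effective emission temperature is T_e = [S(1−α)/(4σ)]^¼ = 266.4 K.
The net upward flux σT_e⁴ is constant between every pair of levels, so T_k⁴ = (N+1−k)T_e⁴.
T_4 = (3)^(1/4)·266.4 = 350.6 K.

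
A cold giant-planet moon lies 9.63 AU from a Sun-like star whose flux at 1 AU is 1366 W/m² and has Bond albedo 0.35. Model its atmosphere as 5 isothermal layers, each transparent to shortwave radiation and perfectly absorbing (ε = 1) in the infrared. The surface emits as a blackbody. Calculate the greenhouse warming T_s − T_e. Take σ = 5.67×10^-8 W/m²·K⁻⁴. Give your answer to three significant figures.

Irradiance scales as 1/d², so S = 1366 W/m² × (1/9.63)² = 14.73 W/m².
The effective emission temperature is T_e = [S(1−α)/(4σ)]^¼ = 80.61 K.
Surface: T_s = (6)^¼·T_e = 126.2 K.
Warming: T_s − T_e = 45.55 K.

45.5 K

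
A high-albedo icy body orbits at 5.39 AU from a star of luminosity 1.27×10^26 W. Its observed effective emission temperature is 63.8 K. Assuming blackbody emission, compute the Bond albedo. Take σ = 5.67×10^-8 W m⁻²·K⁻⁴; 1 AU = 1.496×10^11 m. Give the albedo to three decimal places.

0.758

d = 5.39 × 1.496×10^11 m = 8.063×10^11 m.
S = L/(4πd²) = 15.54 W m⁻².
Rearranging the radiative balance, α = 1 − 4σT⁴/S.
σT⁴ = 0.9394 W m⁻², so 4σT⁴ = 3.758 W m⁻².
1−α = 3.758/15.54 = 0.2418, so α = 0.7582.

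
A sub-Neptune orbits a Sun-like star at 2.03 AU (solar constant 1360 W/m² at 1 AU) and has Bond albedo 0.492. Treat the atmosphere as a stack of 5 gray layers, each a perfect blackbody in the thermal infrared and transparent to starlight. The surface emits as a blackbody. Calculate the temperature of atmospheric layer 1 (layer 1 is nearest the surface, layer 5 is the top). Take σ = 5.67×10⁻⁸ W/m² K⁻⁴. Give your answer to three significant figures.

247 K

Irradiance scales as 1/d², so S = 1360 W/m² × (1/2.03)² = 330.0 W/m².
OLR = S(1−α)/4 = 41.91 W/m²; the top layer radiates at T_e = 164.9 K.
In the N-layer model, layer k (counted from the surface) has T_k = (N+1−k)^(1/4)·T_e.
With k = 1: T_1 = (5+1−1)^¼·164.9 K = 246.6 K.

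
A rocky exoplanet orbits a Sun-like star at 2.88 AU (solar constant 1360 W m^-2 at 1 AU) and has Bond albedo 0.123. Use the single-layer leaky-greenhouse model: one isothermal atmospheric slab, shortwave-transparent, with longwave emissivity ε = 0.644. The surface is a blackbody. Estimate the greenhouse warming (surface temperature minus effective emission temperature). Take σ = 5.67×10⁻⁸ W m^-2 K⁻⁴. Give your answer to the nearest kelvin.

By the inverse-square law, S = 1360/2.88² = 164.0 W m^-2.
Effective emission temperature (TOA balance): σT_e⁴ = S(1−α)/4 = 35.95 W m^-2 → T_e = 158.7 K.
For a single slab of emissivity ε, T_s⁴ = 2T_e⁴/(2−ε); thus T_s = 158.7·(1.475)^(1/4) = 174.9 K.
Greenhouse warming: T_s − T_e = 16.19 K.

16 K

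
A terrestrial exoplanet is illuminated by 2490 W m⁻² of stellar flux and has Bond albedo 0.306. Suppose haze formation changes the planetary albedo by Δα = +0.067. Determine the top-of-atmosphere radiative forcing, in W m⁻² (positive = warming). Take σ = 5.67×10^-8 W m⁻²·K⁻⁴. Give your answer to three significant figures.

TOA radiative forcing: ΔF = −S·Δα/4 = −2490·(+0.067)/4 = -41.71 W m⁻².

-41.7 W m⁻²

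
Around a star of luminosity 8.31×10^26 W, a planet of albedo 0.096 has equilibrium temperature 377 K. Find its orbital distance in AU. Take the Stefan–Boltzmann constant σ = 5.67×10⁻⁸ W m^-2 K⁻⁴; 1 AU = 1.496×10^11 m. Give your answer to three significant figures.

0.764 AU

Required flux: S = 4σT⁴/(1−α) = 5068 W m^-2.
S = L/(4πd²) → d = √(L/4πS) = √(8.31×10^26/(4π·5068)) = 1.142×10^11 m = 0.7636 AU.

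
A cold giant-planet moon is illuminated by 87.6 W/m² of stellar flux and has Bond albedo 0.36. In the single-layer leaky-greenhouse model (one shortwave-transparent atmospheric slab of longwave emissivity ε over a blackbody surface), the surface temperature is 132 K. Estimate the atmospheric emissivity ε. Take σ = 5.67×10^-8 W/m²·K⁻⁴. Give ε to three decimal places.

0.372

First, T_e = [87.60·(1−0.36)/(4σ)]^(1/4) = 125.4 K.
T_s⁴ = T_e⁴·2/(2−ε) → ε = 2 − 2(T_e/T_s)⁴ = 2 − 2·(125.4/132)⁴ = 0.3715.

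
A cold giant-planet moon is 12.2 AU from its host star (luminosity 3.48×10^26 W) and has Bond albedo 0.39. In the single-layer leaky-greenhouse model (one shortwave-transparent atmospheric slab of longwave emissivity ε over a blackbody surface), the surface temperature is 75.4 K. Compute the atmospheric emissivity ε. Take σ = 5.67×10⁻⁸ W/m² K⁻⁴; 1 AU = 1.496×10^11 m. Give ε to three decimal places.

d = 12.2 × 1.496×10^11 m = 1.825×10^12 m.
Spreading L over a sphere of radius d: S = 3.48×10^26/(4π·1.83×10^12²) = 8.314 W/m².
First, T_e = [8.314·(1−0.39)/(4σ)]^(1/4) = 68.77 K.
Since (2−ε)/2 = (T_e/T_s)⁴ = 0.6918, ε = 0.6164.

0.616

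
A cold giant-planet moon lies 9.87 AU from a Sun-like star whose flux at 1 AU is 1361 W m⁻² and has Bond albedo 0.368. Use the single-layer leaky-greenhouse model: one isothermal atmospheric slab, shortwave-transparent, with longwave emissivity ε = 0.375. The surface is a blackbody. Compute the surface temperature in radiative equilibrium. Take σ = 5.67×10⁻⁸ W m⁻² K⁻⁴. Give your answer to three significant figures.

By the inverse-square law, S = 1361/9.87² = 13.97 W m⁻².
At the top of the atmosphere, σT_e⁴ = S(1−α)/4 = 2.207 W m⁻², giving T_e = 78.99 K.
For a single slab of emissivity ε, T_s⁴ = 2T_e⁴/(2−ε); thus T_s = 78.99·(1.231)^(1/4) = 83.20 K.

83.2 kelvin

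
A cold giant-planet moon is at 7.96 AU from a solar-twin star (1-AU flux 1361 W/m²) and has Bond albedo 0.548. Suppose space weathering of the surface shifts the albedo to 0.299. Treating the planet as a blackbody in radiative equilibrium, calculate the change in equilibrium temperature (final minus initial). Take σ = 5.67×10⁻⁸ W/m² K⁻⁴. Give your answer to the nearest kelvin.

Irradiance scales as 1/d², so S = 1361 W/m² × (1/7.96)² = 21.48 W/m².
Before: T₁ = [21.48·0.452/(4σ)]^(1/4) = 80.89 K.
Final:   T₂ = [S(1−0.299)/(4σ)]^(1/4) = 90.27 K.
Change: 90.27 − 80.89 = 9.379 K.

9 kelvin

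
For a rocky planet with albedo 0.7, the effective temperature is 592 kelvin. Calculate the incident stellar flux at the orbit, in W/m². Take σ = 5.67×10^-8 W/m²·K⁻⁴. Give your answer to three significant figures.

Invert the energy balance for S: S = 4σT⁴/(1−α).
σT⁴ = 5.67×10⁻⁸·(592)⁴ = 6964 W/m².
So S = 4×6964/(1−0.7) = 92860 W/m².

92900 W/m²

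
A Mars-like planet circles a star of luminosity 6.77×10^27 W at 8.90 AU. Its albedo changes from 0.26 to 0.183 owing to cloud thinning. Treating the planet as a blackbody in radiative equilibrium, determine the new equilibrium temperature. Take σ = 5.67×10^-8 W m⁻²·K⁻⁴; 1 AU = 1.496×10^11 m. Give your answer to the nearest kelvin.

d = 8.90 × 1.496×10^11 m = 1.331×10^12 m.
Spreading L over a sphere of radius d: S = 6.77×10^27/(4π·1.33×10^12²) = 303.9 W m⁻².
With the new albedo, S(1−α₂)/4 = 62.07 W m⁻², so T₂ = 181.9 K.

182 K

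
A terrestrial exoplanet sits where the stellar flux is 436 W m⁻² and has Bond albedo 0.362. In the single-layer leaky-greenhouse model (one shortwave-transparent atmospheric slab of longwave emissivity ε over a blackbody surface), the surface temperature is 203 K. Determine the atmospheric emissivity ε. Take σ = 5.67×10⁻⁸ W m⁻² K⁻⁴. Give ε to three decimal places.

TOA balance gives T_e = 187.1 K.
Inverting T_s⁴ = 2T_e⁴/(2−ε): (T_e/T_s)⁴ = 0.7222, so ε = 2(1 − 0.7222) = 0.5555.

0.556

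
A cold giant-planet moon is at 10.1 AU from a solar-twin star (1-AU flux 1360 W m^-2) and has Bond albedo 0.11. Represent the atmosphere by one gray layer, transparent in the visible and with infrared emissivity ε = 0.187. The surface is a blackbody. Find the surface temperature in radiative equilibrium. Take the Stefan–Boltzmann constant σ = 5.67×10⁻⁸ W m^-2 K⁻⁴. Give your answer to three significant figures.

Irradiance scales as 1/d², so S = 1360 W m^-2 × (1/10.1)² = 13.33 W m^-2.
The planet radiates to space at T_e = [S(1−α)/(4σ)]^(1/4) = 85.05 K.
Surface balance with a leaky layer gives σT_s⁴ = σT_e⁴·2/(2−ε), so T_s = T_e·[2/(2−0.187)]^(1/4) = 87.16 K.

87.2 K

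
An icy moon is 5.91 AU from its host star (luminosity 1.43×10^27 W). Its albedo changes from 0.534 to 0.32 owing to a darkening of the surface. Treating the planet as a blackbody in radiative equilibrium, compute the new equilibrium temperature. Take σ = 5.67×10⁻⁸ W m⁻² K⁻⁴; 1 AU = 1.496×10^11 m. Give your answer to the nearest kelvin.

145 kelvin

Orbital distance: d = 5.91 AU = 8.841×10^11 m.
Spreading L over a sphere of radius d: S = 1.43×10^27/(4π·8.84×10^11²) = 145.6 W m⁻².
New equilibrium: T₂ = [(1−0.32)·145.6/(4σ)]^(1/4) = 144.5 K.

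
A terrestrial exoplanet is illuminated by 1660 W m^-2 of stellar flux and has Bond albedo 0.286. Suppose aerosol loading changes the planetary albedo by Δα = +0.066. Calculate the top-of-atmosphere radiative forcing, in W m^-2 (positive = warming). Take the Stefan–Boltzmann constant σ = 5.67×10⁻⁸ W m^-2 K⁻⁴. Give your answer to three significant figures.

-27.4 W m^-2

ΔF = −(S/4)Δα = −(1660/4)×(+0.066) = -27.39 W m^-2.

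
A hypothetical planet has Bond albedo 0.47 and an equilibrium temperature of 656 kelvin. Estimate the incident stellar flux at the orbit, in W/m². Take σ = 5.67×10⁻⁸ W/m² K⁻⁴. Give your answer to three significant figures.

From S(1−α)/4 = σT⁴: S = 4σT⁴/(1−α).
The emitted flux is σT⁴ = 10500 W/m².
S = 4·10500/0.53 = 79250 W/m².

79200 W/m²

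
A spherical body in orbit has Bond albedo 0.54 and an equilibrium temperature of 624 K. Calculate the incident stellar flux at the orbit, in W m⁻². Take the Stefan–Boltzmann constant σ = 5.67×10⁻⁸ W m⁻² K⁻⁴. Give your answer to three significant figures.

Invert the energy balance for S: S = 4σT⁴/(1−α).
The emitted flux is σT⁴ = 8596 W m⁻².
So S = 4×8596/(1−0.54) = 74750 W m⁻².

74800 W m⁻²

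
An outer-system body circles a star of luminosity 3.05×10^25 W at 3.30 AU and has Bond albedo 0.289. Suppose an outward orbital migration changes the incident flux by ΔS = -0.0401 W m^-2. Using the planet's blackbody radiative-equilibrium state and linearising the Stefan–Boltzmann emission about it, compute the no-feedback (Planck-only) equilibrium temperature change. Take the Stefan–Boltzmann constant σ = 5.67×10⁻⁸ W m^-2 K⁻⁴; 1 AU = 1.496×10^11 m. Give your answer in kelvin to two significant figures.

d = 3.30 × 1.496×10^11 m = 4.937×10^11 m.
S = L/(4πd²) = 9.959 W m^-2.
Unperturbed T_e = [9.959·(1−0.289)/(4σ)]^¼ = 74.75 K.
Only a fraction (1−α) is absorbed and it's spread over 4πR², so ΔF = (1−α)ΔS/4 = -0.007128 W m^-2.
Linearising σT⁴ gives d(σT⁴)/dT = 4σT_e³ = 0.09472 W m^-2 per K.
So ΔT₀ = -0.007128/0.09472 = -0.0752 K.

-0.075 kelvin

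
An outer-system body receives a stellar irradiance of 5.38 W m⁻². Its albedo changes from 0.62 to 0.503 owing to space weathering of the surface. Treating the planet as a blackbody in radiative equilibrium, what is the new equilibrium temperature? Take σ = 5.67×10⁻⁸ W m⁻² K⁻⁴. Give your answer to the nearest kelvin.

59 K

T₂ = [S(1−α₂)/(4σ)]^(1/4) = [5.380·0.497/(4σ)]^(1/4) = 58.60 K.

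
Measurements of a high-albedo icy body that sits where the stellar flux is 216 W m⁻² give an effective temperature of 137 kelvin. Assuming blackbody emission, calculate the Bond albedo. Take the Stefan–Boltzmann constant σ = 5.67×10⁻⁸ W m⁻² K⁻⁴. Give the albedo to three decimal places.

0.630

Energy balance: S(1−α)/4 = σT⁴, so 1−α = 4σT⁴/S.
σT⁴ = 19.97 W m⁻², so 4σT⁴ = 79.90 W m⁻².
Hence α = 1 − 79.90/216.0 = 0.6301.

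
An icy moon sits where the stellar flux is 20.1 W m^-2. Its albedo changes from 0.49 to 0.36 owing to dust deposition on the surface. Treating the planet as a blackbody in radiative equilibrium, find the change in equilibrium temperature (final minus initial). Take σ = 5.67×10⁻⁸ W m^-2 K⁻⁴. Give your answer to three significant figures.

Initial: T₁ = [S(1−0.49)/(4σ)]^(1/4) = 81.99 K.
With α = 0.36, T₂ = 86.78 K.
Change: 86.78 − 81.99 = 4.789 K.

4.79 K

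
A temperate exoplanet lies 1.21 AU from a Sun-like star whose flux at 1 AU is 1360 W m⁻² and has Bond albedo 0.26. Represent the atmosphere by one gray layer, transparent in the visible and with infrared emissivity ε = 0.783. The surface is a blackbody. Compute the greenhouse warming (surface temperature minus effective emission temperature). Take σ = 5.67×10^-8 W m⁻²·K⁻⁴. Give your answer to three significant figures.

31.0 K

Irradiance scales as 1/d², so S = 1360 W m⁻² × (1/1.21)² = 928.9 W m⁻².
At the top of the atmosphere, σT_e⁴ = S(1−α)/4 = 171.8 W m⁻², giving T_e = 234.6 K.
For a single slab of emissivity ε, T_s⁴ = 2T_e⁴/(2−ε); thus T_s = 234.6·(1.643)^(1/4) = 265.7 K.
Greenhouse warming: T_s − T_e = 31.03 K.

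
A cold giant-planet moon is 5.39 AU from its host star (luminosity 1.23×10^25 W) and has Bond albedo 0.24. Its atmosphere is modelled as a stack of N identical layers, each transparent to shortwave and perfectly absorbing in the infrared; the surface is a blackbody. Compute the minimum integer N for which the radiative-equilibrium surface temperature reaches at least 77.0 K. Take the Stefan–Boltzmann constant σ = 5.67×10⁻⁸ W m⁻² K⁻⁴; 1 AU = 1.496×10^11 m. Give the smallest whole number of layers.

6

d = 5.39 × 1.496×10^11 m = 8.063×10^11 m.
Flux at the orbit: S = L/(4πd²) = 1.23×10^25/(4π·(8.06×10^11)²) = 1.505 W m⁻².
Top-of-atmosphere balance: σT_e⁴ = S(1−α)/4 = 0.2860 W m⁻² → T_e = 47.39 K.
Since T_s⁴ = (N+1)T_e⁴, we need N ≥ (T_s/T_e)⁴ − 1 = 5.968.
The minimum whole number is N = 6.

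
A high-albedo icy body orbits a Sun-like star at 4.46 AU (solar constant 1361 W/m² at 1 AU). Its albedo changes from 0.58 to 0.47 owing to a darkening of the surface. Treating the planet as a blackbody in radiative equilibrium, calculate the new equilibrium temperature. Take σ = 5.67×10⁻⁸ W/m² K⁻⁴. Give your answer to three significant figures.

112 kelvin

By the inverse-square law, S = 1361/4.46² = 68.42 W/m².
T₂ = [S(1−α₂)/(4σ)]^(1/4) = [68.42·0.53/(4σ)]^(1/4) = 112.4 K.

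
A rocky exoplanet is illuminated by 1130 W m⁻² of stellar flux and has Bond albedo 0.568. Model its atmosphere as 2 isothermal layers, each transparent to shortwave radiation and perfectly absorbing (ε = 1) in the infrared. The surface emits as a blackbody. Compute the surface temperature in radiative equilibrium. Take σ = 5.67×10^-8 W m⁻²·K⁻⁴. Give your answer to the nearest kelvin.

The effective emission temperature is T_e = [S(1−α)/(4σ)]^¼ = 215.4 K.
With N = 2 opaque layers, T_s = (N+1)^(1/4)·T_e = 3^(1/4)·215.4 = 283.5 K.

283 K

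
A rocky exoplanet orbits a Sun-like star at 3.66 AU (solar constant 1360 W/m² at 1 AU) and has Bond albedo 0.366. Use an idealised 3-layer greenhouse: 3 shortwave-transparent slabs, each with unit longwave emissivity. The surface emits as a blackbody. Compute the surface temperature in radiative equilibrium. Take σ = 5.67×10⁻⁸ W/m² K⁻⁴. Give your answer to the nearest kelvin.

By the inverse-square law, S = 1360/3.66² = 101.5 W/m².
Top-of-atmosphere balance: σT_e⁴ = S(1−α)/4 = 16.09 W/m² → T_e = 129.8 K.
With N = 3 opaque layers, T_s = (N+1)^(1/4)·T_e = 4^(1/4)·129.8 = 183.6 K.

184 K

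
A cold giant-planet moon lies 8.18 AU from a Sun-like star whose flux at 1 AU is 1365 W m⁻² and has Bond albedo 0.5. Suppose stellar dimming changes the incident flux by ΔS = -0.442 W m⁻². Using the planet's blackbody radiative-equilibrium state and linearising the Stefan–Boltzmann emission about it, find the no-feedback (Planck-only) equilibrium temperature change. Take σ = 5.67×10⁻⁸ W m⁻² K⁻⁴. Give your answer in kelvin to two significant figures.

-0.44 kelvin

By the inverse-square law, S = 1365/8.18² = 20.40 W m⁻².
Unperturbed T_e = [20.40·(1−0.5)/(4σ)]^¼ = 81.89 K.
Only a fraction (1−α) is absorbed and it's spread over 4πR², so ΔF = (1−α)ΔS/4 = -0.05525 W m⁻².
Linearising σT⁴ gives d(σT⁴)/dT = 4σT_e³ = 0.1246 W m⁻² per K.
So ΔT₀ = -0.05525/0.1246 = -0.444 K.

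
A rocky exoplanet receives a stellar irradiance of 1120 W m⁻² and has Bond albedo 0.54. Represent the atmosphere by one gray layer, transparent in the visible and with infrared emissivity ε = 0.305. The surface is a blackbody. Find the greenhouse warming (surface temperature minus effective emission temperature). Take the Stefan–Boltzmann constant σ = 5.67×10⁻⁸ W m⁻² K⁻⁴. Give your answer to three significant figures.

9.22 K

At the top of the atmosphere, σT_e⁴ = S(1−α)/4 = 128.8 W m⁻², giving T_e = 218.3 K.
For a single slab of emissivity ε, T_s⁴ = 2T_e⁴/(2−ε); thus T_s = 218.3·(1.18)^(1/4) = 227.5 K.
T_s − T_e = 227.5 − 218.3 = 9.220 K.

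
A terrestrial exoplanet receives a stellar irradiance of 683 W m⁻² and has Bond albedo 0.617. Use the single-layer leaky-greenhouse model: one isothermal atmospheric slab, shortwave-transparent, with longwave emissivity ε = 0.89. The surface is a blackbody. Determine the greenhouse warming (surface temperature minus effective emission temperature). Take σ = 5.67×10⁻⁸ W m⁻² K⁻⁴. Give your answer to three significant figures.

At the top of the atmosphere, σT_e⁴ = S(1−α)/4 = 65.40 W m⁻², giving T_e = 184.3 K.
For a single slab of emissivity ε, T_s⁴ = 2T_e⁴/(2−ε); thus T_s = 184.3·(1.802)^(1/4) = 213.5 K.
Greenhouse warming: T_s − T_e = 29.22 K.

29.2 kelvin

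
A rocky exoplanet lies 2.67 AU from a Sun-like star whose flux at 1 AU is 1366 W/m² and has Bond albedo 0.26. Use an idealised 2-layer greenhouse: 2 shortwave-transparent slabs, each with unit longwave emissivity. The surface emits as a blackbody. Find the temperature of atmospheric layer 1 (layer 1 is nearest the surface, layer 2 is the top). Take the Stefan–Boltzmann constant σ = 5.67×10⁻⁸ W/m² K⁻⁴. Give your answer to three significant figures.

Irradiance scales as 1/d², so S = 1366 W/m² × (1/2.67)² = 191.6 W/m².
The effective emission temperature is T_e = [S(1−α)/(4σ)]^¼ = 158.1 K.
In the N-layer model, layer k (counted from the surface) has T_k = (N+1−k)^(1/4)·T_e.
T_1 = (2)^(1/4)·158.1 = 188.0 K.

188 K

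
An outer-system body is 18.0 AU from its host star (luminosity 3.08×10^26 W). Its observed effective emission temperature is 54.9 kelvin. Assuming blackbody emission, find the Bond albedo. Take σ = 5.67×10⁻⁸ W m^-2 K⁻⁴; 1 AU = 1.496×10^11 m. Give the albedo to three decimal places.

0.390

Orbital distance: d = 18.0 AU = 2.693×10^12 m.
Spreading L over a sphere of radius d: S = 3.08×10^26/(4π·2.69×10^12²) = 3.380 W m^-2.
From σT⁴ = S(1−α)/4 we invert for α: 1−α = 4σT⁴/S.
4σT⁴ = 4·5.67×10⁻⁸·(54.9)⁴ = 2.060 W m^-2.
1−α = 2.060/3.380 = 0.6095, so α = 0.3905.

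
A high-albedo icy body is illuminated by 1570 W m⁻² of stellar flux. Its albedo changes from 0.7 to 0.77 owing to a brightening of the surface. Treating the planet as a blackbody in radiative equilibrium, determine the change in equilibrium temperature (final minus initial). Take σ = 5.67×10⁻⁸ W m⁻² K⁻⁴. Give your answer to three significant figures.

With α = 0.7, T₁ = 213.5 K.
Final:   T₂ = [S(1−0.77)/(4σ)]^(1/4) = 199.8 K.
ΔT = T₂ − T₁ = -13.72 K.

-13.7 K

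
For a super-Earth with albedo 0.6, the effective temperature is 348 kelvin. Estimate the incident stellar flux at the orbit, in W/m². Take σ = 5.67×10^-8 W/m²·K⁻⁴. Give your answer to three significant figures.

8320 W/m²

From S(1−α)/4 = σT⁴: S = 4σT⁴/(1−α).
σT⁴ = 5.67×10⁻⁸·(348)⁴ = 831.6 W/m².
S = 4·831.6/0.4 = 8316 W/m².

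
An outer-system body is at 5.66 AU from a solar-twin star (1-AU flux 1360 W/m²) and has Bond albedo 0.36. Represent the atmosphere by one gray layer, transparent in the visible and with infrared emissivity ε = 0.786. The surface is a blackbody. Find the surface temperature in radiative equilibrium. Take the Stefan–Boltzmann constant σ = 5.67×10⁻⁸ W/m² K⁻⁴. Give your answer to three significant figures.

119 kelvin

Irradiance scales as 1/d², so S = 1360 W/m² × (1/5.66)² = 42.45 W/m².
The planet radiates to space at T_e = [S(1−α)/(4σ)]^(1/4) = 104.6 K.
The surface balance (absorbed SW + ε·downward IR = σT_s⁴) with T_a⁴ = T_s⁴/2 reduces to T_s = T_e·[2/(2−ε)]^¼ = 118.5 K.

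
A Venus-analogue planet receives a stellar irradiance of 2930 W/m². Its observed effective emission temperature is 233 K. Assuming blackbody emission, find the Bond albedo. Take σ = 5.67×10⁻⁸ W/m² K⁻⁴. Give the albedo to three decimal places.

0.772

From σT⁴ = S(1−α)/4 we invert for α: 1−α = 4σT⁴/S.
σT⁴ = 167.1 W/m², so 4σT⁴ = 668.4 W/m².
Hence α = 1 − 668.4/2930 = 0.7719.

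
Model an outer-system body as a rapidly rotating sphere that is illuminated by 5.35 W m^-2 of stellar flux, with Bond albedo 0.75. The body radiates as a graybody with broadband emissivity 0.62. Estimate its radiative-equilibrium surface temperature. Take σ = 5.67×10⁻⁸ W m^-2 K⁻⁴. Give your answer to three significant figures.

Averaging over the sphere, the absorbed flux is S(1−α)/4 = 0.3344 W m^-2.
Equating to εσT⁴ with ε = 0.62: T = (0.3344/0.62σ)^(1/4) = 55.53 K.

55.5 K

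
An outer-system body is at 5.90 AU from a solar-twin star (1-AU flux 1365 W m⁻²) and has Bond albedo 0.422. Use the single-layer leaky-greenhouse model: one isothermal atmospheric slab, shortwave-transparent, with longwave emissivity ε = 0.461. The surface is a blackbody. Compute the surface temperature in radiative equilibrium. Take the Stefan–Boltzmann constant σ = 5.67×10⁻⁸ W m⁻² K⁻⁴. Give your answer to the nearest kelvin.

107 K

Flux at the orbit: S = 1365/(5.90)² = 39.21 W m⁻².
The planet radiates to space at T_e = [S(1−α)/(4σ)]^(1/4) = 99.98 K.
The surface balance (absorbed SW + ε·downward IR = σT_s⁴) with T_a⁴ = T_s⁴/2 reduces to T_s = T_e·[2/(2−ε)]^¼ = 106.8 K.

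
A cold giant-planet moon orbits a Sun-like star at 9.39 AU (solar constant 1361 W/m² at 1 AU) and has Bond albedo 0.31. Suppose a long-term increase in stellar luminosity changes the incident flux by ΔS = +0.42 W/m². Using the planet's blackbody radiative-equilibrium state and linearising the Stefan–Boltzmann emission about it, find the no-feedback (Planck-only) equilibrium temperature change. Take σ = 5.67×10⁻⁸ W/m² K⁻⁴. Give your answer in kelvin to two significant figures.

Irradiance scales as 1/d², so S = 1361 W/m² × (1/9.39)² = 15.44 W/m².
Reference equilibrium: T_e = [S(1−α)/(4σ)]^(1/4) = 82.78 K.
Only a fraction (1−α) is absorbed and it's spread over 4πR², so ΔF = (1−α)ΔS/4 = 0.07245 W/m².
The Planck feedback parameter is 4σT_e³ = 0.1287 W/m²/K.
Hence the no-feedback warming is ΔF/(4σT_e³) = 0.563 K.

0.56 kelvin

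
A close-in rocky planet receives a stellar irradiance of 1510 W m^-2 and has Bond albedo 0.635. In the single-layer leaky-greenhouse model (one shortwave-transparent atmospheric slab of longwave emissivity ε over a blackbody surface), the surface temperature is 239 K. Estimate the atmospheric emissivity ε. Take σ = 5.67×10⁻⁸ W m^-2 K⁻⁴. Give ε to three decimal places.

0.510

Effective temperature: T_e = [S(1−α)/(4σ)]^(1/4) = 222.0 K.
Since (2−ε)/2 = (T_e/T_s)⁴ = 0.7448, ε = 0.5104.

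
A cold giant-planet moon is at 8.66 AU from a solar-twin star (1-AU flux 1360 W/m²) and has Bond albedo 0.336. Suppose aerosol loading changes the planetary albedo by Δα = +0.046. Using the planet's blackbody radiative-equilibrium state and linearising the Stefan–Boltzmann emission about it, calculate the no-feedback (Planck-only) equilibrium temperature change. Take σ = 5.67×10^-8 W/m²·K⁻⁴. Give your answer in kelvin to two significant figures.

Flux at the orbit: S = 1360/(8.66)² = 18.13 W/m².
Unperturbed T_e = [18.13·(1−0.336)/(4σ)]^¼ = 85.36 K.
ΔF = −(S/4)Δα = −(18.13/4)×(+0.046) = -0.2085 W/m².
Planck response: λ_P = 4σT_e³ = 4·5.67×10⁻⁸·(85.36)³ = 0.1411 W/m²/K.
Hence the no-feedback warming is ΔF/(4σT_e³) = -1.48 K.

-1.5 K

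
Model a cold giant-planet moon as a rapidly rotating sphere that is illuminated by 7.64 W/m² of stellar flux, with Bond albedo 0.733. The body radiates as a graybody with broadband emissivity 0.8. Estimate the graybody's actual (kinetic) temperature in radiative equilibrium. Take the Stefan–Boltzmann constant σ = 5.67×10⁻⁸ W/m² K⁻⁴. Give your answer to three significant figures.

57.9 kelvin

Averaging over the sphere, the absorbed flux is S(1−α)/4 = 0.5100 W/m².
Equating to εσT⁴ with ε = 0.8: T = (0.5100/0.8σ)^(1/4) = 57.91 K.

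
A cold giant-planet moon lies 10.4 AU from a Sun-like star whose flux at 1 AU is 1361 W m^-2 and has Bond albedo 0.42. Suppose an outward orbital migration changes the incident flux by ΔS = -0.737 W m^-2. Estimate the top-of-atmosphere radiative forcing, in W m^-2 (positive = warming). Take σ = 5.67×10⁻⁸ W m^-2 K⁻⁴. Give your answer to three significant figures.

Flux at the orbit: S = 1361/(10.4)² = 12.58 W m^-2.
Only a fraction (1−α) is absorbed and it's spread over 4πR², so ΔF = (1−α)ΔS/4 = -0.1069 W m^-2.

-0.107 W m^-2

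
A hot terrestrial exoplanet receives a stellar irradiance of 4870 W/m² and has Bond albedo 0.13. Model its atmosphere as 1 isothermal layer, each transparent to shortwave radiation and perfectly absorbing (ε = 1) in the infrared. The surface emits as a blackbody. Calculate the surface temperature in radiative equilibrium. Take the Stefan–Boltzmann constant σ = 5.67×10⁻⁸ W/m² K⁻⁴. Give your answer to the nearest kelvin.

Top-of-atmosphere balance: σT_e⁴ = S(1−α)/4 = 1059 W/m² → T_e = 369.7 K.
Layer-by-layer balance gives σT_s⁴ = (N+1)σT_e⁴, so T_s = 2^¼·369.7 = 439.7 K.

440 K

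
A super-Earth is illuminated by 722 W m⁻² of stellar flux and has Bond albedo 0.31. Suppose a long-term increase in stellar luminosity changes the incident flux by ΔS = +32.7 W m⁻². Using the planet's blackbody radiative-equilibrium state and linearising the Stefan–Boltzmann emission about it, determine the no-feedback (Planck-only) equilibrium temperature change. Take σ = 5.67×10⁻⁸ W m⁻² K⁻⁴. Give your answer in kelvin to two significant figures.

2.5 K

Reference equilibrium: T_e = [S(1−α)/(4σ)]^(1/4) = 216.5 K.
Only a fraction (1−α) is absorbed and it's spread over 4πR², so ΔF = (1−α)ΔS/4 = 5.641 W m⁻².
The Planck feedback parameter is 4σT_e³ = 2.301 W m⁻²/K.
ΔT₀ = ΔF/λ_P = 5.641/2.301 = 2.45 K.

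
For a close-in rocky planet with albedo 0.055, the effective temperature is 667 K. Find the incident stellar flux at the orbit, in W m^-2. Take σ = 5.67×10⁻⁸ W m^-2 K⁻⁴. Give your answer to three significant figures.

Invert the energy balance for S: S = 4σT⁴/(1−α).
σT⁴ = 5.67×10⁻⁸·(667)⁴ = 11220 W m^-2.
So S = 4×11220/(1−0.055) = 47500 W m^-2.

47500 W m^-2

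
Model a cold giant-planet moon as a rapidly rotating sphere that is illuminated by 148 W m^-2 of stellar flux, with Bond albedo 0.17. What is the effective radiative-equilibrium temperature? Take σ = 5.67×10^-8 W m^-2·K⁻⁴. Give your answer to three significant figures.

Absorbed flux (global mean): S(1−α)/4 = 148.0·0.83/4 = 30.71 W m^-2.
In equilibrium σT⁴ equals this, so T = 152.6 K.

153 kelvin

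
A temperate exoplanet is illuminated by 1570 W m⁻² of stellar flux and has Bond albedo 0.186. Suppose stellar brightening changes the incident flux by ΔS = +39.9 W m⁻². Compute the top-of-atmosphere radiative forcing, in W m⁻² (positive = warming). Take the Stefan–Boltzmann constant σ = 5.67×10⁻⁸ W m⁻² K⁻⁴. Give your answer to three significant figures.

8.12 W m⁻²

Only a fraction (1−α) is absorbed and it's spread over 4πR², so ΔF = (1−α)ΔS/4 = 8.120 W m⁻².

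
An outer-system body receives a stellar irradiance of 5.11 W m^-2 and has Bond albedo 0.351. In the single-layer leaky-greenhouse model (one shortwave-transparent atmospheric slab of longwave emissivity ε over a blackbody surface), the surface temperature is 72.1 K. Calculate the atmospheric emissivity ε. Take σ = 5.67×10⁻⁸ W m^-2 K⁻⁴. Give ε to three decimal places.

TOA balance gives T_e = 61.84 K.
Inverting T_s⁴ = 2T_e⁴/(2−ε): (T_e/T_s)⁴ = 0.5411, so ε = 2(1 − 0.5411) = 0.9178.

0.918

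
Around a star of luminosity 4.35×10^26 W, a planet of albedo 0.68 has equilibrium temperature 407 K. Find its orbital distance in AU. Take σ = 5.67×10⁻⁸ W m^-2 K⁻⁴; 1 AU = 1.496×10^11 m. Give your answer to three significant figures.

Energy balance gives S = 4σT⁴/(1−α) = 19450 W m^-2.
Then d = [L/(4πS)]^(1/2) = 4.219×10^10 m, i.e. 0.2820 AU.

0.282 AU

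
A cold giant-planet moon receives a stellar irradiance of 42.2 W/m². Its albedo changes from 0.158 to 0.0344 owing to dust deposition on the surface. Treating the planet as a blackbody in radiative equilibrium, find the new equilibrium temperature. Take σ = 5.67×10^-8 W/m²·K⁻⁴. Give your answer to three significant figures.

116 K

New equilibrium: T₂ = [(1−0.0344)·42.20/(4σ)]^(1/4) = 115.8 K.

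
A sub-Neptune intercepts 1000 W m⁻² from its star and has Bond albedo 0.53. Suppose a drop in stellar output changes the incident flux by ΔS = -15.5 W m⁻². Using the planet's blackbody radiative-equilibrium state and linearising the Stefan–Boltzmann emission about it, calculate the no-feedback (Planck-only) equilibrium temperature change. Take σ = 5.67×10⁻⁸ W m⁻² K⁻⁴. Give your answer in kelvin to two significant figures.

-0.83 K

The baseline emission temperature is T_e = 213.4 K.
TOA radiative forcing: ΔF = (1−α)ΔS/4 = 0.47·(-15.5)/4 = -1.821 W m⁻².
Planck response: λ_P = 4σT_e³ = 4·5.67×10⁻⁸·(213.4)³ = 2.203 W m⁻²/K.
So ΔT₀ = -1.821/2.203 = -0.827 K.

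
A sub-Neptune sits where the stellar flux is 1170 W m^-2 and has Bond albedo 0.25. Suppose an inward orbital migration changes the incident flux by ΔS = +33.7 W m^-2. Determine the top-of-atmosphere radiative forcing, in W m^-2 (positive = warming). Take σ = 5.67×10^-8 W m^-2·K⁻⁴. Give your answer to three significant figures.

6.32 W m^-2

Only a fraction (1−α) is absorbed and it's spread over 4πR², so ΔF = (1−α)ΔS/4 = 6.319 W m^-2.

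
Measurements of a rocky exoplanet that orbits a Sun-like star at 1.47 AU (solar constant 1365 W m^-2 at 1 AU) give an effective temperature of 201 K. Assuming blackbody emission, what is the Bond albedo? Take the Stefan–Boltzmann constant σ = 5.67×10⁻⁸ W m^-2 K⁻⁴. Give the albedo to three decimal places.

0.414

Irradiance scales as 1/d², so S = 1365 W m^-2 × (1/1.47)² = 631.7 W m^-2.
Rearranging the radiative balance, α = 1 − 4σT⁴/S.
4σT⁴ = 4·5.67×10⁻⁸·(201)⁴ = 370.2 W m^-2.
Hence α = 1 − 370.2/631.7 = 0.4140.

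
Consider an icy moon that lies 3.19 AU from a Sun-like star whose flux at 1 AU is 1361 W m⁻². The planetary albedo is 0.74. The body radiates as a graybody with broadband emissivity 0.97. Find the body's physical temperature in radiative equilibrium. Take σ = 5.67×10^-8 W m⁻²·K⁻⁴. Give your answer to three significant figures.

112 K

By the inverse-square law, S = 1361/3.19² = 133.7 W m⁻².
Averaging over the sphere, the absorbed flux is S(1−α)/4 = 8.693 W m⁻².
Radiative balance εσT⁴ = 8.693 gives T = [8.693/(0.97·σ)]^(1/4) = 112.1 K.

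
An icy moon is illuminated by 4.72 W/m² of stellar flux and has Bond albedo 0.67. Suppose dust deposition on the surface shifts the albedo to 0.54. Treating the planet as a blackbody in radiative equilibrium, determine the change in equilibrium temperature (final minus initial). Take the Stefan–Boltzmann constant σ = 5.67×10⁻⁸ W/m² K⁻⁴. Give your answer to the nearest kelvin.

With α = 0.67, T₁ = 51.19 K.
Final:   T₂ = [S(1−0.54)/(4σ)]^(1/4) = 55.62 K.
ΔT = T₂ − T₁ = 4.432 K.

4 K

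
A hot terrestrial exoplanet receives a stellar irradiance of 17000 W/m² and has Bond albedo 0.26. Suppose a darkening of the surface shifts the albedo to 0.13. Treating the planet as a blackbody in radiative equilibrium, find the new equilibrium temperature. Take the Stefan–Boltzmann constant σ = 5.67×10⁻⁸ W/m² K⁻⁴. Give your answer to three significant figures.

New equilibrium: T₂ = [(1−0.13)·17000/(4σ)]^(1/4) = 505.3 K.

505 K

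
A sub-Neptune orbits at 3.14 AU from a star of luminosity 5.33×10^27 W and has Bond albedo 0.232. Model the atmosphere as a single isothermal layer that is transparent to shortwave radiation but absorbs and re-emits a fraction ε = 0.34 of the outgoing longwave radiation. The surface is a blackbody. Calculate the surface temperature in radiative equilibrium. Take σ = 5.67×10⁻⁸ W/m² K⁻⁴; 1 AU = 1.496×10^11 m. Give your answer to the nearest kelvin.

Orbital distance: d = 3.14 AU = 4.697×10^11 m.
S = L/(4πd²) = 1922 W/m².
Effective emission temperature (TOA balance): σT_e⁴ = S(1−α)/4 = 369.1 W/m² → T_e = 284.0 K.
For a single slab of emissivity ε, T_s⁴ = 2T_e⁴/(2−ε); thus T_s = 284.0·(1.205)^(1/4) = 297.6 K.

298 K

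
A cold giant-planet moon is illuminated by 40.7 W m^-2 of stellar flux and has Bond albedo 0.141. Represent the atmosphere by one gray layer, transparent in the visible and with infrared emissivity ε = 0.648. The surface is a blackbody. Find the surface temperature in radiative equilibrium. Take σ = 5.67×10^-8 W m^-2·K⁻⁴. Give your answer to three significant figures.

123 K

At the top of the atmosphere, σT_e⁴ = S(1−α)/4 = 8.740 W m^-2, giving T_e = 111.4 K.
The surface balance (absorbed SW + ε·downward IR = σT_s⁴) with T_a⁴ = T_s⁴/2 reduces to T_s = T_e·[2/(2−ε)]^¼ = 122.9 K.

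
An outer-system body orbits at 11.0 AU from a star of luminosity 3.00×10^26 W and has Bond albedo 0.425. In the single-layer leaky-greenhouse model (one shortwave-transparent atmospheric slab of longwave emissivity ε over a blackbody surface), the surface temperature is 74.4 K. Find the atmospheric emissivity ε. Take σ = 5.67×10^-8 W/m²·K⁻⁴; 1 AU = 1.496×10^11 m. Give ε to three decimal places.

d = 11.0 × 1.496×10^11 m = 1.646×10^12 m.
Spreading L over a sphere of radius d: S = 3.00×10^26/(4π·1.65×10^12²) = 8.816 W/m².
First, T_e = [8.816·(1−0.425)/(4σ)]^(1/4) = 68.76 K.
T_s⁴ = T_e⁴·2/(2−ε) → ε = 2 − 2(T_e/T_s)⁴ = 2 − 2·(68.76/74.4)⁴ = 0.5411.

0.541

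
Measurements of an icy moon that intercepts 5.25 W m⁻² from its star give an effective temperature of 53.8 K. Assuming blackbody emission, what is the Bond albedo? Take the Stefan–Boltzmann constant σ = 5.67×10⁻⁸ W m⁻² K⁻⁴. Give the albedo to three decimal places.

0.638

Energy balance: S(1−α)/4 = σT⁴, so 1−α = 4σT⁴/S.
4σT⁴ = 4·5.67×10⁻⁸·(53.8)⁴ = 1.900 W m⁻².
Hence α = 1 − 1.900/5.250 = 0.6381.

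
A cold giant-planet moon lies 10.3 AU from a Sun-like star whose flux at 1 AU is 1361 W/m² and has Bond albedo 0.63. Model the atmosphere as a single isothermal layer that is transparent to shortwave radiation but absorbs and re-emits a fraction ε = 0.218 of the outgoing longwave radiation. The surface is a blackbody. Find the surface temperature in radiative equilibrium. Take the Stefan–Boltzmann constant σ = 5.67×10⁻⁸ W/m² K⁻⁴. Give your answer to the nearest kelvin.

By the inverse-square law, S = 1361/10.3² = 12.83 W/m².
The planet radiates to space at T_e = [S(1−α)/(4σ)]^(1/4) = 67.64 K.
Surface balance with a leaky layer gives σT_s⁴ = σT_e⁴·2/(2−ε), so T_s = T_e·[2/(2−0.218)]^(1/4) = 69.62 K.

70 K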